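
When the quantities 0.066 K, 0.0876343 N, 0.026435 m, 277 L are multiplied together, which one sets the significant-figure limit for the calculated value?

0.066 K → 2 s.f.; 0.0876343 N → 6 s.f.; 0.026435 m → 5 s.f.; 277 L → 3 s.f.
The fewest is 2 significant figures, from 0.066 K.

0.066 K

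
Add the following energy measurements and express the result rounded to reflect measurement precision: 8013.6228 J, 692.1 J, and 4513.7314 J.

13219.5 J

8013.6228 J + 692.1 J + 4513.7314 J = 13219.4542 J.
Addition/subtraction keeps the fewest decimal places: 8013.6228 → 4 decimal places, 692.1 → 1 decimal place, 4513.7314 → 4 decimal places; limit is 1.
Rounded to 1 decimal place: 13219.5 J.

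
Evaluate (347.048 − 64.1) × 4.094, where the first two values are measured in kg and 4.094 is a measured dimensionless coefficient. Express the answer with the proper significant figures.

347.048 kg − 64.1 kg = 282.948 kg; the difference is limited to 1 decimal place (4 s.f.).
Carrying full precision, 282.948 × 4.094 = 1158.389112 kg; 4.094 has 4 s.f., so the result keeps min(4, 4) = 4 s.f.
Rounded to 4 significant figures: 1158 kg.

1158 kg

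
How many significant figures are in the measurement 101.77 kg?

5

101.77: zeros between nonzero digits are significant.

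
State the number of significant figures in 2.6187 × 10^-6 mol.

2.6187 × 10^-6: in scientific notation every digit of the coefficient is significant.

5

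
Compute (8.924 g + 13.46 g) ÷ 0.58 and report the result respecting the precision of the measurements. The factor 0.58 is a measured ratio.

39 g

8.924 g + 13.46 g = 22.384 g; the sum is limited to 2 decimal places (4 s.f.).
Carrying full precision, 22.384 ÷ 0.58 = 38.5931034483… g; 0.58 has 2 s.f., so the result keeps min(4, 2) = 2 s.f.
Rounded to 2 significant figures: 39 g.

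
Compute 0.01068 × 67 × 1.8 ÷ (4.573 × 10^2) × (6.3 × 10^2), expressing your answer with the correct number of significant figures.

1.8

0.01068 × 67 × 1.8 ÷ (4.573 × 10^2) × (6.3 × 10^2) = 1.77442606604…
Multiplication/division keeps the fewest significant figures: 0.01068 → 4 s.f., 67 → 2 s.f., 1.8 → 2 s.f., 4.573 × 10^2 → 4 s.f., 6.3 × 10^2 → 2 s.f.; limit is 2.
Rounded to 2 significant figures: 1.8.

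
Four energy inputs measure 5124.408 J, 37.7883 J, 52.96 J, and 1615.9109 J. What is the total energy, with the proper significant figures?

5124.408 J + 37.7883 J + 52.96 J + 1615.9109 J = 6831.0672 J.
Addition/subtraction keeps the fewest decimal places: 5124.408 → 3 decimal places, 37.7883 → 4 decimal places, 52.96 → 2 decimal places, 1615.9109 → 4 decimal places; limit is 2.
Rounded to 2 decimal places: 6831.07 J.

6831.07 J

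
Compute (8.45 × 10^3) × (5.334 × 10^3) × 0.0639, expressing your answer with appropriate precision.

(8.45 × 10^3) × (5.334 × 10^3) × 0.0639 = 2880119.97
Multiplication/division keeps the fewest significant figures: 8.45 × 10^3 → 3 s.f., 5.334 × 10^3 → 4 s.f., 0.0639 → 3 s.f.; limit is 3.
Rounded to 3 significant figures: 2.88 × 10^6.

2.88 × 10^6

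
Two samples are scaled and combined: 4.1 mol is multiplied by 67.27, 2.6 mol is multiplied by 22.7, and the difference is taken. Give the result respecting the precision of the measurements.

4.1 × 67.27 = 275.807 → 2.8 × 10² mol (2 s.f., last digit at the 10^1 place).
2.6 × 22.7 = 59.02 → 59 mol (2 s.f., last digit at the 10^0 place).
Difference: 216.787 mol; keep the coarser place, 10^1.
Result: 2.2 × 10² mol.

2.2 × 10² mol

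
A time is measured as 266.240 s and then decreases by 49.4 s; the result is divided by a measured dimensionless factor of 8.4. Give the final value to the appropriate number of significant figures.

266.240 s − 49.4 s = 216.840 s; the difference is limited to 1 decimal place (4 s.f.).
Carrying full precision, 216.840 ÷ 8.4 = 25.8142857143… s; 8.4 has 2 s.f., so the result keeps min(4, 2) = 2 s.f.
Rounded to 2 significant figures: 26 s.

26 s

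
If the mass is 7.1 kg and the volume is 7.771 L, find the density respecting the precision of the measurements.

density = 7.1 kg ÷ 7.771 L = 0.91365332647… kg/L.
7.1 has 2 significant figures; 7.771 has 4.
Division/multiplication keeps the fewest: 2 significant figures.
Rounded: 0.91 kg/L.

0.91 kg/L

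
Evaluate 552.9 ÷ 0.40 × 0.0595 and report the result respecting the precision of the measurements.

82

552.9 ÷ 0.40 × 0.0595 = 82.243875
Multiplication/division keeps the fewest significant figures: 552.9 → 4 s.f., 0.40 → 2 s.f., 0.0595 → 3 s.f.; limit is 2.
Rounded to 2 significant figures: 82.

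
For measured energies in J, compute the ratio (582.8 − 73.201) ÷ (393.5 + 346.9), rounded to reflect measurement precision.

582.8 − 73.201 = 509.599, limited to 1 d.p. → 4 s.f.; 393.5 + 346.9 = 740.4, limited to 1 d.p. → 4 s.f.
Carrying full precision, 509.599 ÷ 740.4 = 0.688275256618…; keep min(4, 4) = 4 s.f.
Rounded to 4 significant figures: 0.6883.

0.6883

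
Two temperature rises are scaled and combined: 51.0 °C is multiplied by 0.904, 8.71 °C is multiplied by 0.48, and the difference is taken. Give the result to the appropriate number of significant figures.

41.9 °C

51.0 × 0.904 = 46.104 → 46.1 °C (3 s.f., last digit at the 10^-1 place).
8.71 × 0.48 = 4.1808 → 4.2 °C (2 s.f., last digit at the 10^-1 place).
Difference: 41.9232 °C; keep the coarser place, 10^-1.
Result: 41.9 °C.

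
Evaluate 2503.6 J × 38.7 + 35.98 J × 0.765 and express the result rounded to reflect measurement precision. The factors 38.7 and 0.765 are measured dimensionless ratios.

2503.6 × 38.7 = 96889.32 → 9.69 × 10^4 J (3 s.f., last digit at the 10^2 place).
35.98 × 0.765 = 27.5247 → 27.5 J (3 s.f., last digit at the 10^-1 place).
Sum: 96916.8447 J; keep the coarser place, 10^2.
Result: 9.69 × 10^4 J.

9.69 × 10^4 J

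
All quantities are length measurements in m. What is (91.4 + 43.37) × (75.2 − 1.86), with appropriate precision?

91.4 + 43.37 = 134.77, limited to 1 d.p. → 4 s.f.; 75.2 − 1.86 = 73.34, limited to 1 d.p. → 3 s.f.
Carrying full precision, 134.77 × 73.34 = 9884.0318; keep min(4, 3) = 3 s.f.
Rounded to 3 significant figures: 9.88 × 10^3 m².

9.88 × 10^3 m²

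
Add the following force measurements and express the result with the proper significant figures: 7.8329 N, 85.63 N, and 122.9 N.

2.164 × 10^2 N

7.8329 N + 85.63 N + 122.9 N = 216.3629 N.
Addition/subtraction keeps the fewest decimal places: 7.8329 → 4 decimal places, 85.63 → 2 decimal places, 122.9 → 1 decimal place; limit is 1.
Rounded to 1 decimal place: 2.164 × 10^2 N.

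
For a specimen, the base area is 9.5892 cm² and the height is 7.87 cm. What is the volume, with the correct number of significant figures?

75.5 cm³

volume = 9.5892 cm² × 7.87 cm = 75.467004 cm³.
9.5892 has 5 significant figures; 7.87 has 3.
Division/multiplication keeps the fewest: 3 significant figures.
Rounded: 75.5 cm³.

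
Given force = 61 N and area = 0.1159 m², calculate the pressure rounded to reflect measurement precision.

5.3 × 10^2 Pa

pressure = 61 N ÷ 0.1159 m² = 526.315789474… Pa.
61 has 2 significant figures; 0.1159 has 4.
Division/multiplication keeps the fewest: 2 significant figures.
Rounded: 5.3 × 10^2 Pa.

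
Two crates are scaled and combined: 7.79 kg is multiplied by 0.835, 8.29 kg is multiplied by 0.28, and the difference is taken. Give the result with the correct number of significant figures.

7.79 × 0.835 = 6.50465 → 6.50 kg (3 s.f., last digit at the 10^-2 place).
8.29 × 0.28 = 2.3212 → 2.3 kg (2 s.f., last digit at the 10^-1 place).
Difference: 4.18345 kg; keep the coarser place, 10^-1.
Result: 4.2 kg.

4.2 kg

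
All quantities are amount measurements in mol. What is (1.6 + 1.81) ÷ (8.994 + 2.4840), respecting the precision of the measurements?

0.30

1.6 + 1.81 = 3.41, limited to 1 d.p. → 2 s.f.; 8.994 + 2.4840 = 11.4780, limited to 3 d.p. → 5 s.f.
Carrying full precision, 3.41 ÷ 11.4780 = 0.297090085381…; keep min(2, 5) = 2 s.f.
Rounded to 2 significant figures: 0.30.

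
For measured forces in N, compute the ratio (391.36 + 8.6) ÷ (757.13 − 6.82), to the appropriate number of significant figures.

391.36 + 8.6 = 399.96, limited to 1 d.p. → 4 s.f.; 757.13 − 6.82 = 750.31, limited to 2 d.p. → 5 s.f.
Carrying full precision, 399.96 ÷ 750.31 = 0.53305966867…; keep min(4, 5) = 4 s.f.
Rounded to 4 significant figures: 0.5331.

0.5331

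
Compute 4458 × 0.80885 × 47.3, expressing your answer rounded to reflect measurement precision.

4458 × 0.80885 × 47.3 = 170556.86109
Multiplication/division keeps the fewest significant figures: 4458 → 4 s.f., 0.80885 → 5 s.f., 47.3 → 3 s.f.; limit is 3.
Rounded to 3 significant figures: 1.71 × 10⁵.

1.71 × 10⁵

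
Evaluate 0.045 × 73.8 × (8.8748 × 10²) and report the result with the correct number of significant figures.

0.045 × 73.8 × (8.8748 × 10²) = 2947.32108
Multiplication/division keeps the fewest significant figures: 0.045 → 2 s.f., 73.8 → 3 s.f., 8.8748 × 10² → 5 s.f.; limit is 2.
Rounded to 2 significant figures: 2.9 × 10³.

2.9 × 10³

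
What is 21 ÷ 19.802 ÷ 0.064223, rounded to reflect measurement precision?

17

21 ÷ 19.802 ÷ 0.064223 = 16.5127592841…
Multiplication/division keeps the fewest significant figures: 21 → 2 s.f., 19.802 → 5 s.f., 0.064223 → 5 s.f.; limit is 2.
Rounded to 2 significant figures: 17.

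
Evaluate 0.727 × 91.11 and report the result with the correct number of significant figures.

66.2

0.727 × 91.11 = 66.23697
Multiplication/division keeps the fewest significant figures: 0.727 → 3 s.f., 91.11 → 4 s.f.; limit is 3.
Rounded to 3 significant figures: 66.2.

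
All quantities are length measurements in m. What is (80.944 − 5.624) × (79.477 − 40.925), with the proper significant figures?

2903.7 m²

80.944 − 5.624 = 75.320, limited to 3 d.p. → 5 s.f.; 79.477 − 40.925 = 38.552, limited to 3 d.p. → 5 s.f.
Carrying full precision, 75.320 × 38.552 = 2903.73664; keep min(5, 5) = 5 s.f.
Rounded to 5 significant figures: 2903.7 m².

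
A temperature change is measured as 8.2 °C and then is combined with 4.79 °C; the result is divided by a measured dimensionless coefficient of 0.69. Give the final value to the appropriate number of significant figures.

8.2 °C + 4.79 °C = 12.99 °C; the sum is limited to 1 decimal place (3 s.f.).
Carrying full precision, 12.99 ÷ 0.69 = 18.8260869565… °C; 0.69 has 2 s.f., so the result keeps min(3, 2) = 2 s.f.
Rounded to 2 significant figures: 19 °C.

19 °C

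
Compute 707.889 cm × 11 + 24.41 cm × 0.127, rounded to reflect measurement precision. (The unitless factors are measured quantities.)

7.8 × 10^3 cm

707.889 × 11 = 7786.779 → 7.8 × 10^3 cm (2 s.f., last digit at the 10^2 place).
24.41 × 0.127 = 3.10007 → 3.10 cm (3 s.f., last digit at the 10^-2 place).
Sum: 7789.87907 cm; keep the coarser place, 10^2.
Result: 7.8 × 10^3 cm.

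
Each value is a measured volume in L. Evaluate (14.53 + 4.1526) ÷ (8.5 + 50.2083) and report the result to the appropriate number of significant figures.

0.318

14.53 + 4.1526 = 18.6826, limited to 2 d.p. → 4 s.f.; 8.5 + 50.2083 = 58.7083, limited to 1 d.p. → 3 s.f.
Carrying full precision, 18.6826 ÷ 58.7083 = 0.318227575999…; keep min(4, 3) = 3 s.f.
Rounded to 3 significant figures: 0.318.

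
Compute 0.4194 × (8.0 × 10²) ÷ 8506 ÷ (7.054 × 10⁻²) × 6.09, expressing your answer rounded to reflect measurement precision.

3.4

0.4194 × (8.0 × 10²) ÷ 8506 ÷ (7.054 × 10⁻²) × 6.09 = 3.40545285301…
Multiplication/division keeps the fewest significant figures: 0.4194 → 4 s.f., 8.0 × 10² → 2 s.f., 8506 → 4 s.f., 7.054 × 10⁻² → 4 s.f., 6.09 → 3 s.f.; limit is 2.
Rounded to 2 significant figures: 3.4.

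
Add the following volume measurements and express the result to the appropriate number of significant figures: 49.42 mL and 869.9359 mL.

49.42 mL + 869.9359 mL = 919.3559 mL.
Addition/subtraction keeps the fewest decimal places: 49.42 → 2 decimal places, 869.9359 → 4 decimal places; limit is 2.
Rounded to 2 decimal places: 9.1936 × 10² mL.

9.1936 × 10² mL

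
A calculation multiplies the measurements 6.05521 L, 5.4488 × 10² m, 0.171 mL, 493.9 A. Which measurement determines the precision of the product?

6.05521 L → 6 s.f.; 5.4488 × 10² m → 5 s.f.; 0.171 mL → 3 s.f.; 493.9 A → 4 s.f.
The fewest is 3 significant figures, from 0.171 mL.

0.171 mL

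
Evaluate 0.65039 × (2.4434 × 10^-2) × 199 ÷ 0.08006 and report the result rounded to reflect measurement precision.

0.65039 × (2.4434 × 10^-2) × 199 ÷ 0.08006 = 39.5008021826…
Multiplication/division keeps the fewest significant figures: 0.65039 → 5 s.f., 2.4434 × 10^-2 → 5 s.f., 199 → 3 s.f., 0.08006 → 4 s.f.; limit is 3.
Rounded to 3 significant figures: 39.5.

39.5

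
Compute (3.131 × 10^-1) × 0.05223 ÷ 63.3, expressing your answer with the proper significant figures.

(3.131 × 10^-1) × 0.05223 ÷ 63.3 = 0.000258344597156…
Multiplication/division keeps the fewest significant figures: 3.131 × 10^-1 → 4 s.f., 0.05223 → 4 s.f., 63.3 → 3 s.f.; limit is 3.
Rounded to 3 significant figures: 2.58 × 10^-4.

2.58 × 10^-4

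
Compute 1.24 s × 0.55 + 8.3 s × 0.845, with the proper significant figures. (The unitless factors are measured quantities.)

7.7 s

1.24 × 0.55 = 0.682 → 6.8 × 10^-1 s (2 s.f., last digit at the 10^-2 place).
8.3 × 0.845 = 7.0135 → 7.0 s (2 s.f., last digit at the 10^-1 place).
Sum: 7.6955 s; keep the coarser place, 10^-1.
Result: 7.7 s.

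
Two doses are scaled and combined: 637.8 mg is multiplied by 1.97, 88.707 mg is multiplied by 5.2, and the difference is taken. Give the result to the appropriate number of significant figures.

8.0 × 10^2 mg

637.8 × 1.97 = 1256.466 → 1.26 × 10^3 mg (3 s.f., last digit at the 10^1 place).
88.707 × 5.2 = 461.2764 → 4.6 × 10^2 mg (2 s.f., last digit at the 10^1 place).
Difference: 795.1896 mg; keep the coarser place, 10^1.
Result: 8.0 × 10^2 mg.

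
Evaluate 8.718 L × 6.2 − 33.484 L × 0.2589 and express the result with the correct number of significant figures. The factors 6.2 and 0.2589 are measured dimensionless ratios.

45 L

8.718 × 6.2 = 54.0516 → 54 L (2 s.f., last digit at the 10^0 place).
33.484 × 0.2589 = 8.6690076 → 8.669 L (4 s.f., last digit at the 10^-3 place).
Difference: 45.3825924 L; keep the coarser place, 10^0.
Result: 45 L.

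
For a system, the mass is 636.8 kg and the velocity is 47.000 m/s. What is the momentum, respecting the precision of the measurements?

2.993 × 10^4 kg·m/s

momentum = 636.8 kg × 47.000 m/s = 29929.6 kg·m/s.
636.8 has 4 significant figures; 47.000 has 5.
Division/multiplication keeps the fewest: 4 significant figures.
Rounded: 2.993 × 10^4 kg·m/s.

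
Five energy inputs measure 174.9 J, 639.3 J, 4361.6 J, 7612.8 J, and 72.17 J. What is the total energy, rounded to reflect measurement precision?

174.9 J + 639.3 J + 4361.6 J + 7612.8 J + 72.17 J = 12860.77 J.
Addition/subtraction keeps the fewest decimal places: 174.9 → 1 decimal place, 639.3 → 1 decimal place, 4361.6 → 1 decimal place, 7612.8 → 1 decimal place, 72.17 → 2 decimal places; limit is 1.
Rounded to 1 decimal place: 12860.8 J.

12860.8 J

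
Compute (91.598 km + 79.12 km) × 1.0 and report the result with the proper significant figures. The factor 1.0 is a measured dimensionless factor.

1.7 × 10² km

91.598 km + 79.12 km = 170.718 km; the sum is limited to 2 decimal places (5 s.f.).
Carrying full precision, 170.718 × 1.0 = 170.718 km; 1.0 has 2 s.f., so the result keeps min(5, 2) = 2 s.f.
Rounded to 2 significant figures: 1.7 × 10² km.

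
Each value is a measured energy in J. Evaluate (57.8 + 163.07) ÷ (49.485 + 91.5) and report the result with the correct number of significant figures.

1.567

57.8 + 163.07 = 220.87, limited to 1 d.p. → 4 s.f.; 49.485 + 91.5 = 140.985, limited to 1 d.p. → 4 s.f.
Carrying full precision, 220.87 ÷ 140.985 = 1.56662056247…; keep min(4, 4) = 4 s.f.
Rounded to 4 significant figures: 1.567.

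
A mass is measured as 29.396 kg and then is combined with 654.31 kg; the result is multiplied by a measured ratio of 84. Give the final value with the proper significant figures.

29.396 kg + 654.31 kg = 683.706 kg; the sum is limited to 2 decimal places (5 s.f.).
Carrying full precision, 683.706 × 84 = 57431.304 kg; 84 has 2 s.f., so the result keeps min(5, 2) = 2 s.f.
Rounded to 2 significant figures: 5.7 × 10⁴ kg.

5.7 × 10⁴ kg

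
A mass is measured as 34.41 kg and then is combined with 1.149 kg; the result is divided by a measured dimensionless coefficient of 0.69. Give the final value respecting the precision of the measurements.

34.41 kg + 1.149 kg = 35.559 kg; the sum is limited to 2 decimal places (4 s.f.).
Carrying full precision, 35.559 ÷ 0.69 = 51.5347826087… kg; 0.69 has 2 s.f., so the result keeps min(4, 2) = 2 s.f.
Rounded to 2 significant figures: 52 kg.

52 kg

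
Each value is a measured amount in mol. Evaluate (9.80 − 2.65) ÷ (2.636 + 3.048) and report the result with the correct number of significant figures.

1.26

9.80 − 2.65 = 7.15, limited to 2 d.p. → 3 s.f.; 2.636 + 3.048 = 5.684, limited to 3 d.p. → 4 s.f.
Carrying full precision, 7.15 ÷ 5.684 = 1.25791695989…; keep min(3, 4) = 3 s.f.
Rounded to 3 significant figures: 1.26.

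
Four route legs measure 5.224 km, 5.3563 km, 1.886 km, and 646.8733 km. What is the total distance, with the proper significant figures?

5.224 km + 5.3563 km + 1.886 km + 646.8733 km = 659.3396 km.
Addition/subtraction keeps the fewest decimal places: 5.224 → 3 decimal places, 5.3563 → 4 decimal places, 1.886 → 3 decimal places, 646.8733 → 4 decimal places; limit is 3.
Rounded to 3 decimal places: 659.340 km.

659.340 km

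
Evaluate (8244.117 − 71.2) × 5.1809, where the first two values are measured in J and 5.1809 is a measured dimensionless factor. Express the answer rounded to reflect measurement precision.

8244.117 J − 71.2 J = 8172.917 J; the difference is limited to 1 decimal place (5 s.f.).
Carrying full precision, 8172.917 × 5.1809 = 42343.0656853 J; 5.1809 has 5 s.f., so the result keeps min(5, 5) = 5 s.f.
Rounded to 5 significant figures: 42343 J.

42343 J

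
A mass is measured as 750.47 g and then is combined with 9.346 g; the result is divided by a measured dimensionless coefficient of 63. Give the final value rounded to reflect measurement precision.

750.47 g + 9.346 g = 759.816 g; the sum is limited to 2 decimal places (5 s.f.).
Carrying full precision, 759.816 ÷ 63 = 12.0605714286… g; 63 has 2 s.f., so the result keeps min(5, 2) = 2 s.f.
Rounded to 2 significant figures: 12 g.

12 g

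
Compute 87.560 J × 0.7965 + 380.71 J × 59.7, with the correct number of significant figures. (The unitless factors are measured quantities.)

87.560 × 0.7965 = 69.74154 → 69.74 J (4 s.f., last digit at the 10^-2 place).
380.71 × 59.7 = 22728.387 → 2.27 × 10⁴ J (3 s.f., last digit at the 10^2 place).
Sum: 22798.12854 J; keep the coarser place, 10^2.
Result: 2.28 × 10⁴ J.

2.28 × 10⁴ J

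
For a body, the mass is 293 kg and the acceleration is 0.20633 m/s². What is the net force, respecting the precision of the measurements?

net force = 293 kg × 0.20633 m/s² = 60.45469 N.
293 has 3 significant figures; 0.20633 has 5.
Division/multiplication keeps the fewest: 3 significant figures.
Rounded: 60.5 N.

60.5 N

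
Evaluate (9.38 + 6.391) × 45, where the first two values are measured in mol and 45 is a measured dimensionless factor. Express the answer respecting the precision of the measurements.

7.1 × 10^2 mol

9.38 mol + 6.391 mol = 15.771 mol; the sum is limited to 2 decimal places (4 s.f.).
Carrying full precision, 15.771 × 45 = 709.695 mol; 45 has 2 s.f., so the result keeps min(4, 2) = 2 s.f.
Rounded to 2 significant figures: 7.1 × 10^2 mol.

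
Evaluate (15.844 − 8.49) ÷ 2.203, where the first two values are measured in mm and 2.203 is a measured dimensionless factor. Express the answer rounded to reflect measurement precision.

3.34 mm

15.844 mm − 8.49 mm = 7.354 mm; the difference is limited to 2 decimal places (3 s.f.).
Carrying full precision, 7.354 ÷ 2.203 = 3.33817521562… mm; 2.203 has 4 s.f., so the result keeps min(3, 4) = 3 s.f.
Rounded to 3 significant figures: 3.34 mm.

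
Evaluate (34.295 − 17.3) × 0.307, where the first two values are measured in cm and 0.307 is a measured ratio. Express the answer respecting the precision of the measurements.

5.22 cm

34.295 cm − 17.3 cm = 16.995 cm; the difference is limited to 1 decimal place (3 s.f.).
Carrying full precision, 16.995 × 0.307 = 5.217465 cm; 0.307 has 3 s.f., so the result keeps min(3, 3) = 3 s.f.
Rounded to 3 significant figures: 5.22 cm.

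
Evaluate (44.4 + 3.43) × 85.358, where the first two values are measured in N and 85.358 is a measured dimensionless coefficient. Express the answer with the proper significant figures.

44.4 N + 3.43 N = 47.83 N; the sum is limited to 1 decimal place (3 s.f.).
Carrying full precision, 47.83 × 85.358 = 4082.67314 N; 85.358 has 5 s.f., so the result keeps min(3, 5) = 3 s.f.
Rounded to 3 significant figures: 4.08 × 10^3 N.

4.08 × 10^3 N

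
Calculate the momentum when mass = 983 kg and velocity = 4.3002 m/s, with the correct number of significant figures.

4.23 × 10^3 kg·m/s

momentum = 983 kg × 4.3002 m/s = 4227.0966 kg·m/s.
983 has 3 significant figures; 4.3002 has 5.
Division/multiplication keeps the fewest: 3 significant figures.
Rounded: 4.23 × 10^3 kg·m/s.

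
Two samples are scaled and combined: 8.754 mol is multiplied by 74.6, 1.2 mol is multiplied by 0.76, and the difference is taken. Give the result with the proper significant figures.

8.754 × 74.6 = 653.0484 → 653 mol (3 s.f., last digit at the 10^0 place).
1.2 × 0.76 = 0.912 → 0.91 mol (2 s.f., last digit at the 10^-2 place).
Difference: 652.1364 mol; keep the coarser place, 10^0.
Result: 652 mol.

652 mol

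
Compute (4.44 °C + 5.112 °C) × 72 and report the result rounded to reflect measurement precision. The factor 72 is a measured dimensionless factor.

6.9 × 10² °C

4.44 °C + 5.112 °C = 9.552 °C; the sum is limited to 2 decimal places (3 s.f.).
Carrying full precision, 9.552 × 72 = 687.744 °C; 72 has 2 s.f., so the result keeps min(3, 2) = 2 s.f.
Rounded to 2 significant figures: 6.9 × 10² °C.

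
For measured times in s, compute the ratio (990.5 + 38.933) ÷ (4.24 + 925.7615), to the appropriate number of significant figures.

990.5 + 38.933 = 1029.433, limited to 1 d.p. → 5 s.f.; 4.24 + 925.7615 = 930.0015, limited to 2 d.p. → 5 s.f.
Carrying full precision, 1029.433 ÷ 930.0015 = 1.10691541895…; keep min(5, 5) = 5 s.f.
Rounded to 5 significant figures: 1.1069.

1.1069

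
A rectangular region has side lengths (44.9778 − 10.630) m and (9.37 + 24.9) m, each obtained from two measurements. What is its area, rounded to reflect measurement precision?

1.18 × 10³ m²

44.9778 − 10.630 = 34.3478, limited to 3 d.p. → 5 s.f.; 9.37 + 24.9 = 34.27, limited to 1 d.p. → 3 s.f.
Carrying full precision, 34.3478 × 34.27 = 1177.099106; keep min(5, 3) = 3 s.f.
Rounded to 3 significant figures: 1.18 × 10³ m².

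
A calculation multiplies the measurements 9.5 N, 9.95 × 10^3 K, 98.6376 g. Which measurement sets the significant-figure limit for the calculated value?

9.5 N → 2 s.f.; 9.95 × 10^3 K → 3 s.f.; 98.6376 g → 6 s.f.
The fewest is 2 significant figures, from 9.5 N.

9.5 N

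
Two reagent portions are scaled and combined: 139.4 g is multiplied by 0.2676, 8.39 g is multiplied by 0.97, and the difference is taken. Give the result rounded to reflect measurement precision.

29.2 g

139.4 × 0.2676 = 37.30344 → 37.30 g (4 s.f., last digit at the 10^-2 place).
8.39 × 0.97 = 8.1383 → 8.1 g (2 s.f., last digit at the 10^-1 place).
Difference: 29.16514 g; keep the coarser place, 10^-1.
Result: 29.2 g.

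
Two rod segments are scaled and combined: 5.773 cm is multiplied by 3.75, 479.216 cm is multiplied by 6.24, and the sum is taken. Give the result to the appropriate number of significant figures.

3.01 × 10^3 cm

5.773 × 3.75 = 21.64875 → 21.6 cm (3 s.f., last digit at the 10^-1 place).
479.216 × 6.24 = 2990.30784 → 2.99 × 10^3 cm (3 s.f., last digit at the 10^1 place).
Sum: 3011.95659 cm; keep the coarser place, 10^1.
Result: 3.01 × 10^3 cm.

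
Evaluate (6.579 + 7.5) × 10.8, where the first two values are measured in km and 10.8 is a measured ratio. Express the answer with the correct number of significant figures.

152 km

6.579 km + 7.5 km = 14.079 km; the sum is limited to 1 decimal place (3 s.f.).
Carrying full precision, 14.079 × 10.8 = 152.0532 km; 10.8 has 3 s.f., so the result keeps min(3, 3) = 3 s.f.
Rounded to 3 significant figures: 152 km.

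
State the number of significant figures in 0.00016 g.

2

0.00016: leading zeros are not significant.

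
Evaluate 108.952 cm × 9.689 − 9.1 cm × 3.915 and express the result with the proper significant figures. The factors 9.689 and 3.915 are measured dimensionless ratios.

108.952 × 9.689 = 1055.635928 → 1056 cm (4 s.f., last digit at the 10^0 place).
9.1 × 3.915 = 35.6265 → 36 cm (2 s.f., last digit at the 10^0 place).
Difference: 1020.009428 cm; keep the coarser place, 10^0.
Result: 1.020 × 10^3 cm.

1.020 × 10^3 cm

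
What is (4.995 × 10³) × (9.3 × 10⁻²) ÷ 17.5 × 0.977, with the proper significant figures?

(4.995 × 10³) × (9.3 × 10⁻²) ÷ 17.5 × 0.977 = 25.9343254286…
Multiplication/division keeps the fewest significant figures: 4.995 × 10³ → 4 s.f., 9.3 × 10⁻² → 2 s.f., 17.5 → 3 s.f., 0.977 → 3 s.f.; limit is 2.
Rounded to 2 significant figures: 26.

26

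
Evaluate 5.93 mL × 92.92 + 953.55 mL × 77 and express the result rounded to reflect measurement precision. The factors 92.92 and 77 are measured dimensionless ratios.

7.4 × 10⁴ mL

5.93 × 92.92 = 551.0156 → 551 mL (3 s.f., last digit at the 10^0 place).
953.55 × 77 = 73423.35 → 7.3 × 10⁴ mL (2 s.f., last digit at the 10^3 place).
Sum: 73974.3656 mL; keep the coarser place, 10^3.
Result: 7.4 × 10⁴ mL.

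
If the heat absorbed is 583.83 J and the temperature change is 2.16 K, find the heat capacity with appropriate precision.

heat capacity = 583.83 J ÷ 2.16 K = 270.291666667… J/K.
583.83 has 5 significant figures; 2.16 has 3.
Division/multiplication keeps the fewest: 3 significant figures.
Rounded: 270. J/K.

270. J/K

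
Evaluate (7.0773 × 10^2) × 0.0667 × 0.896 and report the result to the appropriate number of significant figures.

42.3

(7.0773 × 10^2) × 0.0667 × 0.896 = 42.296209536
Multiplication/division keeps the fewest significant figures: 7.0773 × 10^2 → 5 s.f., 0.0667 → 3 s.f., 0.896 → 3 s.f.; limit is 3.
Rounded to 3 significant figures: 42.3.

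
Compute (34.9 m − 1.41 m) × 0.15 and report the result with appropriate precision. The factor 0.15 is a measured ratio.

5.0 m

34.9 m − 1.41 m = 33.49 m; the difference is limited to 1 decimal place (3 s.f.).
Carrying full precision, 33.49 × 0.15 = 5.0235 m; 0.15 has 2 s.f., so the result keeps min(3, 2) = 2 s.f.
Rounded to 2 significant figures: 5.0 m.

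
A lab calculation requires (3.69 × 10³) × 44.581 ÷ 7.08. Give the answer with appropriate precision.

(3.69 × 10³) × 44.581 ÷ 7.08 = 23235.0127119…
Multiplication/division keeps the fewest significant figures: 3.69 × 10³ → 3 s.f., 44.581 → 5 s.f., 7.08 → 3 s.f.; limit is 3.
Rounded to 3 significant figures: 2.32 × 10⁴.

2.32 × 10⁴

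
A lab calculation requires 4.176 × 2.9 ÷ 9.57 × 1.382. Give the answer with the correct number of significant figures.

1.7

4.176 × 2.9 ÷ 9.57 × 1.382 = 1.74885818182…
Multiplication/division keeps the fewest significant figures: 4.176 → 4 s.f., 2.9 → 2 s.f., 9.57 → 3 s.f., 1.382 → 4 s.f.; limit is 2.
Rounded to 2 significant figures: 1.7.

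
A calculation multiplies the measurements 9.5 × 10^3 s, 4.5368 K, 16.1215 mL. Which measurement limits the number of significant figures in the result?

9.5 × 10^3 s → 2 s.f.; 4.5368 K → 5 s.f.; 16.1215 mL → 6 s.f.
The fewest is 2 significant figures, from 9.5 × 10^3 s.

9.5 × 10^3 s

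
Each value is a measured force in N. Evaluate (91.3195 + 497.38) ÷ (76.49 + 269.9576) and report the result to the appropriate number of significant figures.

1.6992

91.3195 + 497.38 = 588.6995, limited to 2 d.p. → 5 s.f.; 76.49 + 269.9576 = 346.4476, limited to 2 d.p. → 5 s.f.
Carrying full precision, 588.6995 ÷ 346.4476 = 1.69924542701…; keep min(5, 5) = 5 s.f.
Rounded to 5 significant figures: 1.6992.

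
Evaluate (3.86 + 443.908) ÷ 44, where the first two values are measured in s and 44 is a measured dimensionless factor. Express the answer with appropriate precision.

1.0 × 10^1 s

3.86 s + 443.908 s = 447.768 s; the sum is limited to 2 decimal places (5 s.f.).
Carrying full precision, 447.768 ÷ 44 = 10.1765454545… s; 44 has 2 s.f., so the result keeps min(5, 2) = 2 s.f.
Rounded to 2 significant figures: 1.0 × 10^1 s.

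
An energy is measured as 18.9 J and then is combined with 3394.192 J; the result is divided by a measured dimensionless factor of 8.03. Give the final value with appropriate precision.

425 J

18.9 J + 3394.192 J = 3413.092 J; the sum is limited to 1 decimal place (5 s.f.).
Carrying full precision, 3413.092 ÷ 8.03 = 425.042590286… J; 8.03 has 3 s.f., so the result keeps min(5, 3) = 3 s.f.
Rounded to 3 significant figures: 425 J.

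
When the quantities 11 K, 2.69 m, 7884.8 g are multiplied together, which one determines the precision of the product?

11 K → 2 s.f.; 2.69 m → 3 s.f.; 7884.8 g → 5 s.f.
The fewest is 2 significant figures, from 11 K.

11 K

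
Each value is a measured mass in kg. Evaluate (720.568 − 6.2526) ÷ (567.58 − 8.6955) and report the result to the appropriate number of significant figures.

1.2781

720.568 − 6.2526 = 714.3154, limited to 3 d.p. → 6 s.f.; 567.58 − 8.6955 = 558.8845, limited to 2 d.p. → 5 s.f.
Carrying full precision, 714.3154 ÷ 558.8845 = 1.27810916209…; keep min(6, 5) = 5 s.f.
Rounded to 5 significant figures: 1.2781.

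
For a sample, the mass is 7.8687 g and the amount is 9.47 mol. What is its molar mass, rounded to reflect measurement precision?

0.831 g/mol

molar mass = 7.8687 g ÷ 9.47 mol = 0.83090813094… g/mol.
7.8687 has 5 significant figures; 9.47 has 3.
Division/multiplication keeps the fewest: 3 significant figures.
Rounded: 0.831 g/mol.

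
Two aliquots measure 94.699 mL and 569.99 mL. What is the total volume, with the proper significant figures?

94.699 mL + 569.99 mL = 664.689 mL.
Addition/subtraction keeps the fewest decimal places: 94.699 → 3 decimal places, 569.99 → 2 decimal places; limit is 2.
Rounded to 2 decimal places: 664.69 mL.

664.69 mL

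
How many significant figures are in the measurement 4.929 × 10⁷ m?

4.929 × 10⁷: in scientific notation every digit of the coefficient is significant.

4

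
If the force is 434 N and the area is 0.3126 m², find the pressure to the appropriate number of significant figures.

1.39 × 10³ Pa

pressure = 434 N ÷ 0.3126 m² = 1388.35572617… Pa.
434 has 3 significant figures; 0.3126 has 4.
Division/multiplication keeps the fewest: 3 significant figures.
Rounded: 1.39 × 10³ Pa.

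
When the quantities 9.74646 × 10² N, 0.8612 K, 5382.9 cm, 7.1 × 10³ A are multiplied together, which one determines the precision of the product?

7.1 × 10³ A

9.74646 × 10² N → 6 s.f.; 0.8612 K → 4 s.f.; 5382.9 cm → 5 s.f.; 7.1 × 10³ A → 2 s.f.
The fewest is 2 significant figures, from 7.1 × 10³ A.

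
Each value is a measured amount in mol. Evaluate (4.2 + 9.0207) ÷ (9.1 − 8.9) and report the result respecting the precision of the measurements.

7 × 10^1

4.2 + 9.0207 = 13.2207, limited to 1 d.p. → 3 s.f.; 9.1 − 8.9 = 0.2, limited to 1 d.p. → 1 s.f.
Carrying full precision, 13.2207 ÷ 0.2 = 66.1035; keep min(3, 1) = 1 s.f.
Rounded to 1 significant figure: 7 × 10^1.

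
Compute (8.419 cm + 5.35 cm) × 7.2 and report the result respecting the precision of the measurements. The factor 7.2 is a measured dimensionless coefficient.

99 cm

8.419 cm + 5.35 cm = 13.769 cm; the sum is limited to 2 decimal places (4 s.f.).
Carrying full precision, 13.769 × 7.2 = 99.1368 cm; 7.2 has 2 s.f., so the result keeps min(4, 2) = 2 s.f.
Rounded to 2 significant figures: 99 cm.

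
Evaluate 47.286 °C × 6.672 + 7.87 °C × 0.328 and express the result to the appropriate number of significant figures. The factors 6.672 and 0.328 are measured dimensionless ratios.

47.286 × 6.672 = 315.492192 → 315.5 °C (4 s.f., last digit at the 10^-1 place).
7.87 × 0.328 = 2.58136 → 2.58 °C (3 s.f., last digit at the 10^-2 place).
Sum: 318.073552 °C; keep the coarser place, 10^-1.
Result: 318.1 °C.

318.1 °C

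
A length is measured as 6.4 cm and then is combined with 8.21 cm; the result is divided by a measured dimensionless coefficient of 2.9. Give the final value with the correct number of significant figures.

6.4 cm + 8.21 cm = 14.61 cm; the sum is limited to 1 decimal place (3 s.f.).
Carrying full precision, 14.61 ÷ 2.9 = 5.03793103448… cm; 2.9 has 2 s.f., so the result keeps min(3, 2) = 2 s.f.
Rounded to 2 significant figures: 5.0 cm.

5.0 cm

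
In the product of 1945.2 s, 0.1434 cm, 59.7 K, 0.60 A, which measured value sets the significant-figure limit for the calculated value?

1945.2 s → 5 s.f.; 0.1434 cm → 4 s.f.; 59.7 K → 3 s.f.; 0.60 A → 2 s.f.
The fewest is 2 significant figures, from 0.60 A.

0.60 A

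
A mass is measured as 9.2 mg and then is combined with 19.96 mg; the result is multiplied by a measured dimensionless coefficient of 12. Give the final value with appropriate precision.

9.2 mg + 19.96 mg = 29.16 mg; the sum is limited to 1 decimal place (3 s.f.).
Carrying full precision, 29.16 × 12 = 349.92 mg; 12 has 2 s.f., so the result keeps min(3, 2) = 2 s.f.
Rounded to 2 significant figures: 3.5 × 10² mg.

3.5 × 10² mg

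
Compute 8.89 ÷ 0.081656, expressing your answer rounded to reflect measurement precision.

109

8.89 ÷ 0.081656 = 108.87136279…
Multiplication/division keeps the fewest significant figures: 8.89 → 3 s.f., 0.081656 → 5 s.f.; limit is 3.
Rounded to 3 significant figures: 109.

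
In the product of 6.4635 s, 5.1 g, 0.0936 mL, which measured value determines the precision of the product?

5.1 g

6.4635 s → 5 s.f.; 5.1 g → 2 s.f.; 0.0936 mL → 3 s.f.
The fewest is 2 significant figures, from 5.1 g.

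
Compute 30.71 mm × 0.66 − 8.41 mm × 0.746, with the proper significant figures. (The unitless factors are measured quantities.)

14 mm

30.71 × 0.66 = 20.2686 → 20. mm (2 s.f., last digit at the 10^0 place).
8.41 × 0.746 = 6.27386 → 6.27 mm (3 s.f., last digit at the 10^-2 place).
Difference: 13.99474 mm; keep the coarser place, 10^0.
Result: 14 mm.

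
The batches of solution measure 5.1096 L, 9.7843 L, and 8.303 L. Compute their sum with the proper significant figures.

23.197 L

5.1096 L + 9.7843 L + 8.303 L = 23.1969 L.
Addition/subtraction keeps the fewest decimal places: 5.1096 → 4 decimal places, 9.7843 → 4 decimal places, 8.303 → 3 decimal places; limit is 3.
Rounded to 3 decimal places: 23.197 L.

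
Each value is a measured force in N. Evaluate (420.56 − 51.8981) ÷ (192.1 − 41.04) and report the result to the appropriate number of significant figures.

2.440

420.56 − 51.8981 = 368.6619, limited to 2 d.p. → 5 s.f.; 192.1 − 41.04 = 151.06, limited to 1 d.p. → 4 s.f.
Carrying full precision, 368.6619 ÷ 151.06 = 2.4404998014…; keep min(5, 4) = 4 s.f.
Rounded to 4 significant figures: 2.440.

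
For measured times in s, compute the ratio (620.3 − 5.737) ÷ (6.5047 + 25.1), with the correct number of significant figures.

19.4

620.3 − 5.737 = 614.563, limited to 1 d.p. → 4 s.f.; 6.5047 + 25.1 = 31.6047, limited to 1 d.p. → 3 s.f.
Carrying full precision, 614.563 ÷ 31.6047 = 19.4453040212…; keep min(4, 3) = 3 s.f.
Rounded to 3 significant figures: 19.4.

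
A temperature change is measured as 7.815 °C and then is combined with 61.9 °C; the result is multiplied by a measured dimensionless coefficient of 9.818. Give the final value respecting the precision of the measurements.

7.815 °C + 61.9 °C = 69.715 °C; the sum is limited to 1 decimal place (3 s.f.).
Carrying full precision, 69.715 × 9.818 = 684.46187 °C; 9.818 has 4 s.f., so the result keeps min(3, 4) = 3 s.f.
Rounded to 3 significant figures: 684 °C.

684 °C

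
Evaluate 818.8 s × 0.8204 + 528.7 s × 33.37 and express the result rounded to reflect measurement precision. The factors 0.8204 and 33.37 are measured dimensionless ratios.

1.831 × 10^4 s

818.8 × 0.8204 = 671.74352 → 671.7 s (4 s.f., last digit at the 10^-1 place).
528.7 × 33.37 = 17642.719 → 1.764 × 10^4 s (4 s.f., last digit at the 10^1 place).
Sum: 18314.46252 s; keep the coarser place, 10^1.
Result: 1.831 × 10^4 s.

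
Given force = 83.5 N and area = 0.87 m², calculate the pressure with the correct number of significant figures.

pressure = 83.5 N ÷ 0.87 m² = 95.9770114943… Pa.
83.5 has 3 significant figures; 0.87 has 2.
Division/multiplication keeps the fewest: 2 significant figures.
Rounded: 96 Pa.

96 Pa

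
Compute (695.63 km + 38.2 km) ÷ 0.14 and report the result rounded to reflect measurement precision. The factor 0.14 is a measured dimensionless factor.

695.63 km + 38.2 km = 733.83 km; the sum is limited to 1 decimal place (4 s.f.).
Carrying full precision, 733.83 ÷ 0.14 = 5241.64285714… km; 0.14 has 2 s.f., so the result keeps min(4, 2) = 2 s.f.
Rounded to 2 significant figures: 5.2 × 10³ km.

5.2 × 10³ km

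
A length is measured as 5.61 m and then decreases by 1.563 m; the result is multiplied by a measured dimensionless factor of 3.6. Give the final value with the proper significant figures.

5.61 m − 1.563 m = 4.047 m; the difference is limited to 2 decimal places (3 s.f.).
Carrying full precision, 4.047 × 3.6 = 14.5692 m; 3.6 has 2 s.f., so the result keeps min(3, 2) = 2 s.f.
Rounded to 2 significant figures: 15 m.

15 m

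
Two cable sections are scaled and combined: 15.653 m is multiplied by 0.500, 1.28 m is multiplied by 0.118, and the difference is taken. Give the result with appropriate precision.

15.653 × 0.500 = 7.8265 → 7.83 m (3 s.f., last digit at the 10^-2 place).
1.28 × 0.118 = 0.15104 → 0.151 m (3 s.f., last digit at the 10^-3 place).
Difference: 7.67546 m; keep the coarser place, 10^-2.
Result: 7.68 m.

7.68 m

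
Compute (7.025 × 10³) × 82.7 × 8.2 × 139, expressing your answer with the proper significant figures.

6.6 × 10⁸

(7.025 × 10³) × 82.7 × 8.2 × 139 = 662186756.5
Multiplication/division keeps the fewest significant figures: 7.025 × 10³ → 4 s.f., 82.7 → 3 s.f., 8.2 → 2 s.f., 139 → 3 s.f.; limit is 2.
Rounded to 2 significant figures: 6.6 × 10⁸.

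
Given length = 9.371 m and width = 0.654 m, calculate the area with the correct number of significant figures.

area = 9.371 m × 0.654 m = 6.128634 m².
9.371 has 4 significant figures; 0.654 has 3.
Division/multiplication keeps the fewest: 3 significant figures.
Rounded: 6.13 m².

6.13 m²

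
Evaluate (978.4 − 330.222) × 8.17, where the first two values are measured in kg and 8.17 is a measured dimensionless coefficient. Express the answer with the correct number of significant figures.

978.4 kg − 330.222 kg = 648.178 kg; the difference is limited to 1 decimal place (4 s.f.).
Carrying full precision, 648.178 × 8.17 = 5295.61426 kg; 8.17 has 3 s.f., so the result keeps min(4, 3) = 3 s.f.
Rounded to 3 significant figures: 5.30 × 10³ kg.

5.30 × 10³ kg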